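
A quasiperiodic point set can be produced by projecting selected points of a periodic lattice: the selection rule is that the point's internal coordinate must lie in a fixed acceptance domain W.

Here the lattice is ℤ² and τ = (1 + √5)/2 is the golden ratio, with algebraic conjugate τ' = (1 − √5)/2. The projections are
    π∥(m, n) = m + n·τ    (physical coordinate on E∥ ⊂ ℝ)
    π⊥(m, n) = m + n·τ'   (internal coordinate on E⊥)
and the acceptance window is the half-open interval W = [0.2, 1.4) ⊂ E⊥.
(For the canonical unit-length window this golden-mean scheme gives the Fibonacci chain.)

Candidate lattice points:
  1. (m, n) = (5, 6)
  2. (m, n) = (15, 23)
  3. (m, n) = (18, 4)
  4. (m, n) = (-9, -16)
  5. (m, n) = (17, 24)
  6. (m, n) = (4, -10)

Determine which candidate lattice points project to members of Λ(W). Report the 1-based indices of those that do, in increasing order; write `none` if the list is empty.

Numerically τ ≈ 1.6180 and τ' = −1/τ ≈ -0.6180.
#1 (5,6): internal coord 5 + (6)·τ' = +1.2918; +1.2918 ∈ [0.2, 1.4) → IN Λ
#2 (15,23): internal coord 15 + (23)·τ' = +0.7852; +0.7852 ∈ [0.2, 1.4) → IN Λ
#3 (18,4): internal coord 18 + (4)·τ' = +15.5279; +15.5279 ∉ [0.2, 1.4) → out
#4 (-9,-16): internal coord -9 + (-16)·τ' = +0.8885; +0.8885 ∈ [0.2, 1.4) → IN Λ
#5 (17,24): internal coord 17 + (24)·τ' = +2.1672; +2.1672 ∉ [0.2, 1.4) → out
#6 (4,-10): internal coord 4 + (-10)·τ' = +10.1803; +10.1803 ∉ [0.2, 1.4) → out

1, 2, 4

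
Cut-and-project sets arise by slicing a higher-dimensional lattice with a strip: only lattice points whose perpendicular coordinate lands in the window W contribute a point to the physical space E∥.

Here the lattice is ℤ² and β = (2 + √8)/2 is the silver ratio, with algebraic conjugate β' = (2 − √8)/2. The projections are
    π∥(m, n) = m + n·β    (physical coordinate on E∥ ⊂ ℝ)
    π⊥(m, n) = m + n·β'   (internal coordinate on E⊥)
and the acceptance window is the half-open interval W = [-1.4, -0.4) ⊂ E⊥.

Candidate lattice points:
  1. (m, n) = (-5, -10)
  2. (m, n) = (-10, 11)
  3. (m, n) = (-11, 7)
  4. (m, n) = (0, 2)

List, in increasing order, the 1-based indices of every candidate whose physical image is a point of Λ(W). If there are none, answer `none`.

Compute β' = (2−√8)/2 = -0.414214, so π⊥(m,n) = m -0.414214·n.
candidate 1: (m,n)=(-5,-10) → π∥ = -5-10·β ≈ -29.142136, π⊥ = -5-10·β' ≈ -0.857864 ∈ [-1.4, -0.4) ⇒ IN Λ
candidate 2: (m,n)=(-10,11) → π∥ = -10+11·β ≈ 16.556349, π⊥ = -10+11·β' ≈ -14.556349 ∉ [-1.4, -0.4) ⇒ out
candidate 3: (m,n)=(-11,7) → π∥ = -11+7·β ≈ 5.899495, π⊥ = -11+7·β' ≈ -13.899495 ∉ [-1.4, -0.4) ⇒ out
candidate 4: (m,n)=(0,2) → π∥ = 0+2·β ≈ 4.828427, π⊥ = 0+2·β' ≈ -0.828427 ∈ [-1.4, -0.4) ⇒ IN Λ

1, 4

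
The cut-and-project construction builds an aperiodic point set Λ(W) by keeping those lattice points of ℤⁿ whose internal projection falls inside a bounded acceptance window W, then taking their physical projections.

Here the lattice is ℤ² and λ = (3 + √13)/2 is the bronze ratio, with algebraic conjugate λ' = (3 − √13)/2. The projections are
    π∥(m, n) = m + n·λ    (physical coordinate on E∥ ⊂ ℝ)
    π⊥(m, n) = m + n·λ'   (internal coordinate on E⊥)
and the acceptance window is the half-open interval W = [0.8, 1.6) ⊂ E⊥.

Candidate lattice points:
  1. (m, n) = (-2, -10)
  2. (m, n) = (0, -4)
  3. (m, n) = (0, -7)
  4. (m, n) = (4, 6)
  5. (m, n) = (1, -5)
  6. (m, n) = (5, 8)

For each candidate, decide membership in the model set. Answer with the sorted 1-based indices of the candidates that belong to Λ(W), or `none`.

Compute λ' = (3−√13)/2 = -0.302776, so π⊥(m,n) = m -0.302776·n.
[1] lift (-2,-10): star map gives 1.027756; window check 0.8 ≤ 1.027756 < 1.6 is true → IN Λ
[2] lift (0,-4): star map gives 1.211103; window check 0.8 ≤ 1.211103 < 1.6 is true → IN Λ
[3] lift (0,-7): star map gives 2.119429; window check 0.8 ≤ 2.119429 < 1.6 is false → out
[4] lift (4,6): star map gives 2.183346; window check 0.8 ≤ 2.183346 < 1.6 is false → out
[5] lift (1,-5): star map gives 2.513878; window check 0.8 ≤ 2.513878 < 1.6 is false → out
[6] lift (5,8): star map gives 2.577795; window check 0.8 ≤ 2.577795 < 1.6 is false → out

1, 2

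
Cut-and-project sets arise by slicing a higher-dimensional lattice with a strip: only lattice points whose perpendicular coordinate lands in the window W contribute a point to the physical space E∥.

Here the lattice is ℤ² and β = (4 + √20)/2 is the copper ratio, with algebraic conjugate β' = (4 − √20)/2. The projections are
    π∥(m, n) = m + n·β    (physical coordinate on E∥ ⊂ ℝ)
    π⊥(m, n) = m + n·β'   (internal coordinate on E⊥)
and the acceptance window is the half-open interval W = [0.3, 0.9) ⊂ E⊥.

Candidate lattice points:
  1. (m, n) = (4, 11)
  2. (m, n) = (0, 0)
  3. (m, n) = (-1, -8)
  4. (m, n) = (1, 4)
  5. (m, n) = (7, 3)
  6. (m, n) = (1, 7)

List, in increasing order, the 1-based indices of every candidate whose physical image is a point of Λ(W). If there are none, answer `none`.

3

Compute β' = (4−√20)/2 = -0.23607, so π⊥(m,n) = m -0.23607·n.
#1 (4,11): internal coord 4 + (11)·β' = +1.40325; +1.40325 ∉ [0.3, 0.9) → out
#2 (0,0): internal coord 0 + (0)·β' = +0.00000; +0.00000 ∉ [0.3, 0.9) → out
#3 (-1,-8): internal coord -1 + (-8)·β' = +0.88854; +0.88854 ∈ [0.3, 0.9) → IN Λ
#4 (1,4): internal coord 1 + (4)·β' = +0.05573; +0.05573 ∉ [0.3, 0.9) → out
#5 (7,3): internal coord 7 + (3)·β' = +6.29180; +6.29180 ∉ [0.3, 0.9) → out
#6 (1,7): internal coord 1 + (7)·β' = -0.65248; -0.65248 ∉ [0.3, 0.9) → out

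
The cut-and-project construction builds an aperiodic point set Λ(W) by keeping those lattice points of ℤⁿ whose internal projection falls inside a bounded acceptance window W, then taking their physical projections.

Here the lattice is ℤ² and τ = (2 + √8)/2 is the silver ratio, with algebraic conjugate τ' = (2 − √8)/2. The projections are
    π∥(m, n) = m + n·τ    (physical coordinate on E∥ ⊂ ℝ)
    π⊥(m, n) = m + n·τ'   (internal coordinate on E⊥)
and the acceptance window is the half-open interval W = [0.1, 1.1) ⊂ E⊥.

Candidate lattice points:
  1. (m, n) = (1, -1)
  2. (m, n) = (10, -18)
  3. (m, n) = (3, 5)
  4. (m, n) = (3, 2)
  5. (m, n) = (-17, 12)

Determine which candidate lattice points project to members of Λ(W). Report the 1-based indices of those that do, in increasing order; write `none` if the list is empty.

τ' = (2−√8)/2 ≈ -0.41421.
candidate 1: (m,n)=(1,-1) → π∥ = 1-1·τ ≈ -1.41421, π⊥ = 1-1·τ' ≈ 1.41421 ∉ [0.1, 1.1) ⇒ out
candidate 2: (m,n)=(10,-18) → π∥ = 10-18·τ ≈ -33.45584, π⊥ = 10-18·τ' ≈ 17.45584 ∉ [0.1, 1.1) ⇒ out
candidate 3: (m,n)=(3,5) → π∥ = 3+5·τ ≈ 15.07107, π⊥ = 3+5·τ' ≈ 0.92893 ∈ [0.1, 1.1) ⇒ IN Λ
candidate 4: (m,n)=(3,2) → π∥ = 3+2·τ ≈ 7.82843, π⊥ = 3+2·τ' ≈ 2.17157 ∉ [0.1, 1.1) ⇒ out
candidate 5: (m,n)=(-17,12) → π∥ = -17+12·τ ≈ 11.97056, π⊥ = -17+12·τ' ≈ -21.97056 ∉ [0.1, 1.1) ⇒ out

3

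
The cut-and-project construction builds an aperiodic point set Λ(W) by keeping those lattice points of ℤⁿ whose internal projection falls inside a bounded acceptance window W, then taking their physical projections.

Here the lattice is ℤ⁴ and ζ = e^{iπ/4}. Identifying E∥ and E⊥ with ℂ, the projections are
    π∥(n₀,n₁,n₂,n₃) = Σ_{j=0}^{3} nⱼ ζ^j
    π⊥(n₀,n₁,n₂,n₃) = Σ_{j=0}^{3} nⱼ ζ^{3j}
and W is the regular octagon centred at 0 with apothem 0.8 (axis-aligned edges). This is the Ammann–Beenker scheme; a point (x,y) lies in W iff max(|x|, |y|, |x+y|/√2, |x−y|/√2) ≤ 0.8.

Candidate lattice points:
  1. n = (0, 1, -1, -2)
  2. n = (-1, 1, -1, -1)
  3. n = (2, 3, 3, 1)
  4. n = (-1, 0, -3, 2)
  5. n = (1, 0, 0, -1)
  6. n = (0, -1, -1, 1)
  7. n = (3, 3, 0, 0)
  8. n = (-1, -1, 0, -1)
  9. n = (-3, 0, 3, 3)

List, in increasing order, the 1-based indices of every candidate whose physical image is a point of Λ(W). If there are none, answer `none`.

Internal map: ζ^{3j} for j=0..3 gives (1,0), (−√2/2,√2/2), (0,−1), (√2/2,√2/2).
#1 (0, 1, -1, -2): internal (-2.121320, 0.292893); octagon support 2.121320 vs apothem 0.8 → ∉ W
#2 (-1, 1, -1, -1): internal (-2.414214, 1.000000); octagon support 2.414214 vs apothem 0.8 → ∉ W
#3 (2, 3, 3, 1): internal (0.585786, -0.171573); octagon support 0.585786 vs apothem 0.8 → ∈ W
#4 (-1, 0, -3, 2): internal (0.414214, 4.414214); octagon support 4.414214 vs apothem 0.8 → ∉ W
#5 (1, 0, 0, -1): internal (0.292893, -0.707107); octagon support 0.707107 vs apothem 0.8 → ∈ W
#6 (0, -1, -1, 1): internal (1.414214, 1.000000); octagon support 1.707107 vs apothem 0.8 → ∉ W
#7 (3, 3, 0, 0): internal (0.878680, 2.121320); octagon support 2.121320 vs apothem 0.8 → ∉ W
#8 (-1, -1, 0, -1): internal (-1.000000, -1.414214); octagon support 1.707107 vs apothem 0.8 → ∉ W
#9 (-3, 0, 3, 3): internal (-0.878680, -0.878680); octagon support 1.242641 vs apothem 0.8 → ∉ W

3, 5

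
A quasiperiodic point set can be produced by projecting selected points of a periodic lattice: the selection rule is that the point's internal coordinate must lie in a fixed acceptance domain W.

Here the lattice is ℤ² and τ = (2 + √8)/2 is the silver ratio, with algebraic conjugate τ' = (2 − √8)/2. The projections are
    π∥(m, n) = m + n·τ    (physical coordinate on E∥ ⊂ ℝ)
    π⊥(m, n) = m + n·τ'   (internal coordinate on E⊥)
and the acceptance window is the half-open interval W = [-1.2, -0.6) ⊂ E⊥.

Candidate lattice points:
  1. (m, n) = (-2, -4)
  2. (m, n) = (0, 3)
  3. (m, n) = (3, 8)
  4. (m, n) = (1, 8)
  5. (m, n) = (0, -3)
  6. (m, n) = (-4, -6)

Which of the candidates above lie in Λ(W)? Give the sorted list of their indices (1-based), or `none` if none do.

none

τ' = (2−√8)/2 ≈ -0.414214.
#1 (-2,-4): internal coord -2 + (-4)·τ' = -0.343146; -0.343146 ∉ [-1.2, -0.6) → out
#2 (0,3): internal coord 0 + (3)·τ' = -1.242641; -1.242641 ∉ [-1.2, -0.6) → out
#3 (3,8): internal coord 3 + (8)·τ' = -0.313708; -0.313708 ∉ [-1.2, -0.6) → out
#4 (1,8): internal coord 1 + (8)·τ' = -2.313708; -2.313708 ∉ [-1.2, -0.6) → out
#5 (0,-3): internal coord 0 + (-3)·τ' = +1.242641; +1.242641 ∉ [-1.2, -0.6) → out
#6 (-4,-6): internal coord -4 + (-6)·τ' = -1.514719; -1.514719 ∉ [-1.2, -0.6) → out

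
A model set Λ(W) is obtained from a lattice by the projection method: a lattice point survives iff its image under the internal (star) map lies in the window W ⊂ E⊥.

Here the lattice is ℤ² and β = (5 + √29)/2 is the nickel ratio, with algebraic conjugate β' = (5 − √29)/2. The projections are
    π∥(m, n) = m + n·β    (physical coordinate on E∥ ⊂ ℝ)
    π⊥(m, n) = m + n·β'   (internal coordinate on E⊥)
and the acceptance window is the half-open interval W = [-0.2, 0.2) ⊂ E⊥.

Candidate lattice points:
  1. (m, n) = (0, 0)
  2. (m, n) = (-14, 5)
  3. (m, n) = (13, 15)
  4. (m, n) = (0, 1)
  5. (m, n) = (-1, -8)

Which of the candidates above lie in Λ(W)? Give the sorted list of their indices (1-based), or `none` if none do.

β' = (5−√29)/2 ≈ -0.19258.
#1 (0,0): internal coord 0 + (0)·β' = +0.00000; +0.00000 ∈ [-0.2, 0.2) → IN Λ
#2 (-14,5): internal coord -14 + (5)·β' = -14.96291; -14.96291 ∉ [-0.2, 0.2) → out
#3 (13,15): internal coord 13 + (15)·β' = +10.11126; +10.11126 ∉ [-0.2, 0.2) → out
#4 (0,1): internal coord 0 + (1)·β' = -0.19258; -0.19258 ∈ [-0.2, 0.2) → IN Λ
#5 (-1,-8): internal coord -1 + (-8)·β' = +0.54066; +0.54066 ∉ [-0.2, 0.2) → out

1, 4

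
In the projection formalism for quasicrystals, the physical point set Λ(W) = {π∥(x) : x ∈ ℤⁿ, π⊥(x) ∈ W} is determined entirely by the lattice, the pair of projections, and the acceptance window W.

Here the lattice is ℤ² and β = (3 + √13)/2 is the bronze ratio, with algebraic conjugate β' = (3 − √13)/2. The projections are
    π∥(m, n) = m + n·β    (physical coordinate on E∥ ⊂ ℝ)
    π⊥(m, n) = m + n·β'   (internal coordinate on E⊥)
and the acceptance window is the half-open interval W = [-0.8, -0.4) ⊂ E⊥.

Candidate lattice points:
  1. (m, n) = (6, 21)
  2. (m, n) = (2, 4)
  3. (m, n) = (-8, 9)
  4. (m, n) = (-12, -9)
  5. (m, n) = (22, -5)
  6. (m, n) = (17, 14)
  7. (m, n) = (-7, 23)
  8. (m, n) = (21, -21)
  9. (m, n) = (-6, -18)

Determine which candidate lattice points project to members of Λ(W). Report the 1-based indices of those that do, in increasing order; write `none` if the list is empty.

Numerically β ≈ 3.3028 and β' = −1/β ≈ -0.3028.
candidate 1: (m,n)=(6,21) → π∥ = 6+21·β ≈ 75.3583, π⊥ = 6+21·β' ≈ -0.3583 ∉ [-0.8, -0.4) ⇒ out
candidate 2: (m,n)=(2,4) → π∥ = 2+4·β ≈ 15.2111, π⊥ = 2+4·β' ≈ 0.7889 ∉ [-0.8, -0.4) ⇒ out
candidate 3: (m,n)=(-8,9) → π∥ = -8+9·β ≈ 21.7250, π⊥ = -8+9·β' ≈ -10.7250 ∉ [-0.8, -0.4) ⇒ out
candidate 4: (m,n)=(-12,-9) → π∥ = -12-9·β ≈ -41.7250, π⊥ = -12-9·β' ≈ -9.2750 ∉ [-0.8, -0.4) ⇒ out
candidate 5: (m,n)=(22,-5) → π∥ = 22-5·β ≈ 5.4861, π⊥ = 22-5·β' ≈ 23.5139 ∉ [-0.8, -0.4) ⇒ out
candidate 6: (m,n)=(17,14) → π∥ = 17+14·β ≈ 63.2389, π⊥ = 17+14·β' ≈ 12.7611 ∉ [-0.8, -0.4) ⇒ out
candidate 7: (m,n)=(-7,23) → π∥ = -7+23·β ≈ 68.9638, π⊥ = -7+23·β' ≈ -13.9638 ∉ [-0.8, -0.4) ⇒ out
candidate 8: (m,n)=(21,-21) → π∥ = 21-21·β ≈ -48.3583, π⊥ = 21-21·β' ≈ 27.3583 ∉ [-0.8, -0.4) ⇒ out
candidate 9: (m,n)=(-6,-18) → π∥ = -6-18·β ≈ -65.4500, π⊥ = -6-18·β' ≈ -0.5500 ∈ [-0.8, -0.4) ⇒ IN Λ

9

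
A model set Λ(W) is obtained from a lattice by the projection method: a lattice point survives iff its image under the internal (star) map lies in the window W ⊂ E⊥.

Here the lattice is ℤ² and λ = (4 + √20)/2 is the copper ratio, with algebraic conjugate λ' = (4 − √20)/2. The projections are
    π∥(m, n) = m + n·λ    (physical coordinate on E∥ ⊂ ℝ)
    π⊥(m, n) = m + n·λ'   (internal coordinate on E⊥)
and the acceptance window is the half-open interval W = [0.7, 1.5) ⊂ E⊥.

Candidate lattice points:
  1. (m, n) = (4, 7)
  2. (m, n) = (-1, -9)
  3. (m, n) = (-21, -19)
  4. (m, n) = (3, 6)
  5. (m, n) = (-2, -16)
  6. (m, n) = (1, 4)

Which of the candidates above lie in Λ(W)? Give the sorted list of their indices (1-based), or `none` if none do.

2

Compute λ' = (4−√20)/2 = -0.23607, so π⊥(m,n) = m -0.23607·n.
[1] lift (4,7): star map gives 2.34752; window check 0.7 ≤ 2.34752 < 1.5 is false → out
[2] lift (-1,-9): star map gives 1.12461; window check 0.7 ≤ 1.12461 < 1.5 is true → IN Λ
[3] lift (-21,-19): star map gives -16.51471; window check 0.7 ≤ -16.51471 < 1.5 is false → out
[4] lift (3,6): star map gives 1.58359; window check 0.7 ≤ 1.58359 < 1.5 is false → out
[5] lift (-2,-16): star map gives 1.77709; window check 0.7 ≤ 1.77709 < 1.5 is false → out
[6] lift (1,4): star map gives 0.05573; window check 0.7 ≤ 0.05573 < 1.5 is false → out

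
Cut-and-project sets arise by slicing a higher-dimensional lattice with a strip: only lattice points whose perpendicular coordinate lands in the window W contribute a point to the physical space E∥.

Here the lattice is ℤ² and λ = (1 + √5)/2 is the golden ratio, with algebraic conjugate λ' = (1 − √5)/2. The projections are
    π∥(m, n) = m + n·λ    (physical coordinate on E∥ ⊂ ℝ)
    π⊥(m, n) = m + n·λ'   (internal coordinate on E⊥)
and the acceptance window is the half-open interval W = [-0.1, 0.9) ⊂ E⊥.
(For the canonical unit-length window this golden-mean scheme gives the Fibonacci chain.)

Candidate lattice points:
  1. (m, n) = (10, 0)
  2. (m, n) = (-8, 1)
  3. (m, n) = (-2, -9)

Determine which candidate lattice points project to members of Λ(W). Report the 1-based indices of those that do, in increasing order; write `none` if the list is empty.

λ' = (1−√5)/2 ≈ -0.61803.
candidate 1: (m,n)=(10,0) → π∥ = 10+0·λ ≈ 10.00000, π⊥ = 10+0·λ' ≈ 10.00000 ∉ [-0.1, 0.9) ⇒ out
candidate 2: (m,n)=(-8,1) → π∥ = -8+1·λ ≈ -6.38197, π⊥ = -8+1·λ' ≈ -8.61803 ∉ [-0.1, 0.9) ⇒ out
candidate 3: (m,n)=(-2,-9) → π∥ = -2-9·λ ≈ -16.56231, π⊥ = -2-9·λ' ≈ 3.56231 ∉ [-0.1, 0.9) ⇒ out

none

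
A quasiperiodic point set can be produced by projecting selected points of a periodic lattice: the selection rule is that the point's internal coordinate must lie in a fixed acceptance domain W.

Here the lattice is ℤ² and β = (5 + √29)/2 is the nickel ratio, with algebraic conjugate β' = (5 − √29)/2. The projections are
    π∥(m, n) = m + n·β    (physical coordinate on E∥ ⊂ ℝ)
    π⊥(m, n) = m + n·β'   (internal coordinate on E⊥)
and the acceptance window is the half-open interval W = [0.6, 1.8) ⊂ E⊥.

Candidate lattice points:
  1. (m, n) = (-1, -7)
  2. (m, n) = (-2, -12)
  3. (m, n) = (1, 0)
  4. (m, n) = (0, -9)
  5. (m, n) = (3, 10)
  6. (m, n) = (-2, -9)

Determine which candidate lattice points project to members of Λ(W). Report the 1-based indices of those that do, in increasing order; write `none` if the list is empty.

Compute β' = (5−√29)/2 = -0.19258, so π⊥(m,n) = m -0.19258·n.
[1] lift (-1,-7): star map gives 0.34808; window check 0.6 ≤ 0.34808 < 1.8 is false → out
[2] lift (-2,-12): star map gives 0.31099; window check 0.6 ≤ 0.31099 < 1.8 is false → out
[3] lift (1,0): star map gives 1.00000; window check 0.6 ≤ 1.00000 < 1.8 is true → IN Λ
[4] lift (0,-9): star map gives 1.73324; window check 0.6 ≤ 1.73324 < 1.8 is true → IN Λ
[5] lift (3,10): star map gives 1.07418; window check 0.6 ≤ 1.07418 < 1.8 is true → IN Λ
[6] lift (-2,-9): star map gives -0.26676; window check 0.6 ≤ -0.26676 < 1.8 is false → out

3, 4, 5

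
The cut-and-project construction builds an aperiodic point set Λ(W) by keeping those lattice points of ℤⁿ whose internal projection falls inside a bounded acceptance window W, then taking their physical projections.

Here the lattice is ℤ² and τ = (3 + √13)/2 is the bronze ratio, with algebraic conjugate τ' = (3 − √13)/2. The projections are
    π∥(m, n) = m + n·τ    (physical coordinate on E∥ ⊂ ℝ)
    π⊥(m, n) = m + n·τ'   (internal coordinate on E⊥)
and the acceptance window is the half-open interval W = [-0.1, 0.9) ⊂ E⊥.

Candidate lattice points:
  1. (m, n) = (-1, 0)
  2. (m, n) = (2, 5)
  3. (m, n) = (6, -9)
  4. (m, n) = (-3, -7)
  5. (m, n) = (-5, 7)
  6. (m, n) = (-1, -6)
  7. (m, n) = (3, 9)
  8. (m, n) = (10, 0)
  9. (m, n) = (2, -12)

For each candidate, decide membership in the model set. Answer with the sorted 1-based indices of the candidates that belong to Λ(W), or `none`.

Compute τ' = (3−√13)/2 = -0.302776, so π⊥(m,n) = m -0.302776·n.
[1] lift (-1,0): star map gives -1.000000; window check -0.1 ≤ -1.000000 < 0.9 is false → out
[2] lift (2,5): star map gives 0.486122; window check -0.1 ≤ 0.486122 < 0.9 is true → IN Λ
[3] lift (6,-9): star map gives 8.724981; window check -0.1 ≤ 8.724981 < 0.9 is false → out
[4] lift (-3,-7): star map gives -0.880571; window check -0.1 ≤ -0.880571 < 0.9 is false → out
[5] lift (-5,7): star map gives -7.119429; window check -0.1 ≤ -7.119429 < 0.9 is false → out
[6] lift (-1,-6): star map gives 0.816654; window check -0.1 ≤ 0.816654 < 0.9 is true → IN Λ
[7] lift (3,9): star map gives 0.275019; window check -0.1 ≤ 0.275019 < 0.9 is true → IN Λ
[8] lift (10,0): star map gives 10.000000; window check -0.1 ≤ 10.000000 < 0.9 is false → out
[9] lift (2,-12): star map gives 5.633308; window check -0.1 ≤ 5.633308 < 0.9 is false → out

2, 6, 7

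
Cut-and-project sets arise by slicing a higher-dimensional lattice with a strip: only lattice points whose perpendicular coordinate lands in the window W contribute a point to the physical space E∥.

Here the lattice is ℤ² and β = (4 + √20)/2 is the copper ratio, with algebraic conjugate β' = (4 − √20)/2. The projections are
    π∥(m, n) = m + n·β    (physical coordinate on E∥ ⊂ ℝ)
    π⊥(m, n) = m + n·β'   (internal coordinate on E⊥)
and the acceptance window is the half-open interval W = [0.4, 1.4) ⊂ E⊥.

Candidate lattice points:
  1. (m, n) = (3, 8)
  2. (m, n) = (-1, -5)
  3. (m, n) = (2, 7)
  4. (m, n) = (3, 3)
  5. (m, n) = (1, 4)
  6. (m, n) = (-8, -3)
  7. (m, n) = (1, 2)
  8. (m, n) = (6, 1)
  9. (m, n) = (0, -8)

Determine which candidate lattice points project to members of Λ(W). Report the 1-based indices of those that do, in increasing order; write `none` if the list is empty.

1, 7

Compute β' = (4−√20)/2 = -0.236068, so π⊥(m,n) = m -0.236068·n.
candidate 1: (m,n)=(3,8) → π∥ = 3+8·β ≈ 36.888544, π⊥ = 3+8·β' ≈ 1.111456 ∈ [0.4, 1.4) ⇒ IN Λ
candidate 2: (m,n)=(-1,-5) → π∥ = -1-5·β ≈ -22.180340, π⊥ = -1-5·β' ≈ 0.180340 ∉ [0.4, 1.4) ⇒ out
candidate 3: (m,n)=(2,7) → π∥ = 2+7·β ≈ 31.652476, π⊥ = 2+7·β' ≈ 0.347524 ∉ [0.4, 1.4) ⇒ out
candidate 4: (m,n)=(3,3) → π∥ = 3+3·β ≈ 15.708204, π⊥ = 3+3·β' ≈ 2.291796 ∉ [0.4, 1.4) ⇒ out
candidate 5: (m,n)=(1,4) → π∥ = 1+4·β ≈ 17.944272, π⊥ = 1+4·β' ≈ 0.055728 ∉ [0.4, 1.4) ⇒ out
candidate 6: (m,n)=(-8,-3) → π∥ = -8-3·β ≈ -20.708204, π⊥ = -8-3·β' ≈ -7.291796 ∉ [0.4, 1.4) ⇒ out
candidate 7: (m,n)=(1,2) → π∥ = 1+2·β ≈ 9.472136, π⊥ = 1+2·β' ≈ 0.527864 ∈ [0.4, 1.4) ⇒ IN Λ
candidate 8: (m,n)=(6,1) → π∥ = 6+1·β ≈ 10.236068, π⊥ = 6+1·β' ≈ 5.763932 ∉ [0.4, 1.4) ⇒ out
candidate 9: (m,n)=(0,-8) → π∥ = 0-8·β ≈ -33.888544, π⊥ = 0-8·β' ≈ 1.888544 ∉ [0.4, 1.4) ⇒ out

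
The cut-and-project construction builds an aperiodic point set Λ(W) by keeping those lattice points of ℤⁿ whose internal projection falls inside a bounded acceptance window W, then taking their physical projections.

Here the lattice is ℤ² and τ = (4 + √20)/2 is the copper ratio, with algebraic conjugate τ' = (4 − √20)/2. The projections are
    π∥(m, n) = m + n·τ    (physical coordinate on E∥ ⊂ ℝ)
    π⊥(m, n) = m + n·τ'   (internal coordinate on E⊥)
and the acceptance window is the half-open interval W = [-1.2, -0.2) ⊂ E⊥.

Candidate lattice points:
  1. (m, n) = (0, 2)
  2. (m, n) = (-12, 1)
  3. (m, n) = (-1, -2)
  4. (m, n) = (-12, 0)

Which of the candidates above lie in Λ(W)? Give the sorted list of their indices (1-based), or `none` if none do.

τ' = (4−√20)/2 ≈ -0.23607.
[1] lift (0,2): star map gives -0.47214; window check -1.2 ≤ -0.47214 < -0.2 is true → IN Λ
[2] lift (-12,1): star map gives -12.23607; window check -1.2 ≤ -12.23607 < -0.2 is false → out
[3] lift (-1,-2): star map gives -0.52786; window check -1.2 ≤ -0.52786 < -0.2 is true → IN Λ
[4] lift (-12,0): star map gives -12.00000; window check -1.2 ≤ -12.00000 < -0.2 is false → out

1, 3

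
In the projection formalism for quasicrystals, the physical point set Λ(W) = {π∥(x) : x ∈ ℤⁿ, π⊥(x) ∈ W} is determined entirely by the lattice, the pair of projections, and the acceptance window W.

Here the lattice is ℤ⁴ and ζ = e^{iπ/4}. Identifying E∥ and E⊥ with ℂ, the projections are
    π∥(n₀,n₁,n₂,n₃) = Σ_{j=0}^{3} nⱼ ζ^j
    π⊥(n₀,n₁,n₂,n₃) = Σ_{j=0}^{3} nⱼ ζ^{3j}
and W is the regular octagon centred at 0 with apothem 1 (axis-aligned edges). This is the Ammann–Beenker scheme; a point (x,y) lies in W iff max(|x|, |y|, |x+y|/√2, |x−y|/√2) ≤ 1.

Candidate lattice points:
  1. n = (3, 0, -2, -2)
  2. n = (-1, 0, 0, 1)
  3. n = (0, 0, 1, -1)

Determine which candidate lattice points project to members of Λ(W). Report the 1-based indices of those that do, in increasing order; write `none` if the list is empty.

π⊥(n) = n₀ + n₁ζ³ + n₂ζ⁶ + n₃ζ⁹ where ζ = e^{iπ/4}.
#1 (3, 0, -2, -2): internal (1.58579, 0.58579); octagon support 1.58579 vs apothem 1 → ∉ W
#2 (-1, 0, 0, 1): internal (-0.29289, 0.70711); octagon support 0.70711 vs apothem 1 → ∈ W
#3 (0, 0, 1, -1): internal (-0.70711, -1.70711); octagon support 1.70711 vs apothem 1 → ∉ W

2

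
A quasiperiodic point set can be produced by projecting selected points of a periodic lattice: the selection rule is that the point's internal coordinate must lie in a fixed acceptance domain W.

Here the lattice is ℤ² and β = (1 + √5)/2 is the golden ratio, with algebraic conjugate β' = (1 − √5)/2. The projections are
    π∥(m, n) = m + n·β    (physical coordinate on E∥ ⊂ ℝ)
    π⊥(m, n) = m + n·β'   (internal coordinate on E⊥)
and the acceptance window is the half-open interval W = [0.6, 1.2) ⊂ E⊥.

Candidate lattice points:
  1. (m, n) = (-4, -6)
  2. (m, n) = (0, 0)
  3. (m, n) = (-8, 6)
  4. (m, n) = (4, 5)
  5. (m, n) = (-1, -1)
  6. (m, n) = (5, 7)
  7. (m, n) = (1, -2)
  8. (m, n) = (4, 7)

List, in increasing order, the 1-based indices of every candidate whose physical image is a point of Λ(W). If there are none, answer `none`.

4, 6

Numerically β ≈ 1.61803 and β' = −1/β ≈ -0.61803.
candidate 1: (m,n)=(-4,-6) → π∥ = -4-6·β ≈ -13.70820, π⊥ = -4-6·β' ≈ -0.29180 ∉ [0.6, 1.2) ⇒ out
candidate 2: (m,n)=(0,0) → π∥ = 0+0·β ≈ 0.00000, π⊥ = 0+0·β' ≈ 0.00000 ∉ [0.6, 1.2) ⇒ out
candidate 3: (m,n)=(-8,6) → π∥ = -8+6·β ≈ 1.70820, π⊥ = -8+6·β' ≈ -11.70820 ∉ [0.6, 1.2) ⇒ out
candidate 4: (m,n)=(4,5) → π∥ = 4+5·β ≈ 12.09017, π⊥ = 4+5·β' ≈ 0.90983 ∈ [0.6, 1.2) ⇒ IN Λ
candidate 5: (m,n)=(-1,-1) → π∥ = -1-1·β ≈ -2.61803, π⊥ = -1-1·β' ≈ -0.38197 ∉ [0.6, 1.2) ⇒ out
candidate 6: (m,n)=(5,7) → π∥ = 5+7·β ≈ 16.32624, π⊥ = 5+7·β' ≈ 0.67376 ∈ [0.6, 1.2) ⇒ IN Λ
candidate 7: (m,n)=(1,-2) → π∥ = 1-2·β ≈ -2.23607, π⊥ = 1-2·β' ≈ 2.23607 ∉ [0.6, 1.2) ⇒ out
candidate 8: (m,n)=(4,7) → π∥ = 4+7·β ≈ 15.32624, π⊥ = 4+7·β' ≈ -0.32624 ∉ [0.6, 1.2) ⇒ out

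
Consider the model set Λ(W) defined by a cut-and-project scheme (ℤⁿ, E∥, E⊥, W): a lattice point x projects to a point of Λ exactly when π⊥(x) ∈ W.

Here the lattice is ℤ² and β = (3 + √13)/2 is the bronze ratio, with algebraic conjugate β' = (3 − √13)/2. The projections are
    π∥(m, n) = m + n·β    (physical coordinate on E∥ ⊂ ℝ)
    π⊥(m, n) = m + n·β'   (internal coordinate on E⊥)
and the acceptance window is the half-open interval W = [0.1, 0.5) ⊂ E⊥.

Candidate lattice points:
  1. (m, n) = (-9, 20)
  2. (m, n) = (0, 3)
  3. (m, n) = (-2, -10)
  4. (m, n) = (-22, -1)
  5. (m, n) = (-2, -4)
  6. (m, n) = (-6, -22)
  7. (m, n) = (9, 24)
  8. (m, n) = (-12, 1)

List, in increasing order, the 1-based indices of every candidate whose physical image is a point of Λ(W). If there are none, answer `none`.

Numerically β ≈ 3.30278 and β' = −1/β ≈ -0.30278.
[1] lift (-9,20): star map gives -15.05551; window check 0.1 ≤ -15.05551 < 0.5 is false → out
[2] lift (0,3): star map gives -0.90833; window check 0.1 ≤ -0.90833 < 0.5 is false → out
[3] lift (-2,-10): star map gives 1.02776; window check 0.1 ≤ 1.02776 < 0.5 is false → out
[4] lift (-22,-1): star map gives -21.69722; window check 0.1 ≤ -21.69722 < 0.5 is false → out
[5] lift (-2,-4): star map gives -0.78890; window check 0.1 ≤ -0.78890 < 0.5 is false → out
[6] lift (-6,-22): star map gives 0.66106; window check 0.1 ≤ 0.66106 < 0.5 is false → out
[7] lift (9,24): star map gives 1.73338; window check 0.1 ≤ 1.73338 < 0.5 is false → out
[8] lift (-12,1): star map gives -12.30278; window check 0.1 ≤ -12.30278 < 0.5 is false → out

none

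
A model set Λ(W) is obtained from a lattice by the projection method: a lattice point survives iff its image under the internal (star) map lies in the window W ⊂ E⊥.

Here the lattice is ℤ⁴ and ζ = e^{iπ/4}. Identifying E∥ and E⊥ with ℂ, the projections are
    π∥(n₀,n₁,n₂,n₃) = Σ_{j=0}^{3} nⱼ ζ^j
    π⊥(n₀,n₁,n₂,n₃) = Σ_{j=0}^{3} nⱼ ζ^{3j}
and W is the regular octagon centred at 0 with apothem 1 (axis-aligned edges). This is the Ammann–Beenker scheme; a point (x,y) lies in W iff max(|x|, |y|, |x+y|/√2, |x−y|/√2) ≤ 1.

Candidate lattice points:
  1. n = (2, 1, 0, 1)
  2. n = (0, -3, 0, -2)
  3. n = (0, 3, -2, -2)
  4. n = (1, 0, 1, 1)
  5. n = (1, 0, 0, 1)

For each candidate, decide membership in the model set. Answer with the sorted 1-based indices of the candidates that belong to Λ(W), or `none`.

With ζ = e^{iπ/4} the internal vectors are ζ^0,ζ^3,ζ^6,ζ^9.
#1 (2, 1, 0, 1): internal (2.0000, 1.4142); octagon support 2.4142 vs apothem 1 → ∉ W
#2 (0, -3, 0, -2): internal (0.7071, -3.5355); octagon support 3.5355 vs apothem 1 → ∉ W
#3 (0, 3, -2, -2): internal (-3.5355, 2.7071); octagon support 4.4142 vs apothem 1 → ∉ W
#4 (1, 0, 1, 1): internal (1.7071, -0.2929); octagon support 1.7071 vs apothem 1 → ∉ W
#5 (1, 0, 0, 1): internal (1.7071, 0.7071); octagon support 1.7071 vs apothem 1 → ∉ W

none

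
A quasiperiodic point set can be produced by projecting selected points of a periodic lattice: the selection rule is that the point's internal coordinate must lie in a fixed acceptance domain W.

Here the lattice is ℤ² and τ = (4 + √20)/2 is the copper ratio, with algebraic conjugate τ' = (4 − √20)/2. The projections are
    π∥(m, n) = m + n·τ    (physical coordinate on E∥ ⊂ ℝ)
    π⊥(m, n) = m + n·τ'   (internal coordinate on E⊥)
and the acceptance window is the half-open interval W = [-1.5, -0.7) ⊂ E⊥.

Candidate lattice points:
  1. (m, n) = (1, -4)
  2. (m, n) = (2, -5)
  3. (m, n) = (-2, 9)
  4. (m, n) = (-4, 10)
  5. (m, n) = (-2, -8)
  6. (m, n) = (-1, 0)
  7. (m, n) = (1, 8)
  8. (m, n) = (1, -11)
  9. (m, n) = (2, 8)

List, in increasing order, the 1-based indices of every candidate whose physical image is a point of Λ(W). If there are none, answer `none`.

6, 7

Compute τ' = (4−√20)/2 = -0.2361, so π⊥(m,n) = m -0.2361·n.
candidate 1: (m,n)=(1,-4) → π∥ = 1-4·τ ≈ -15.9443, π⊥ = 1-4·τ' ≈ 1.9443 ∉ [-1.5, -0.7) ⇒ out
candidate 2: (m,n)=(2,-5) → π∥ = 2-5·τ ≈ -19.1803, π⊥ = 2-5·τ' ≈ 3.1803 ∉ [-1.5, -0.7) ⇒ out
candidate 3: (m,n)=(-2,9) → π∥ = -2+9·τ ≈ 36.1246, π⊥ = -2+9·τ' ≈ -4.1246 ∉ [-1.5, -0.7) ⇒ out
candidate 4: (m,n)=(-4,10) → π∥ = -4+10·τ ≈ 38.3607, π⊥ = -4+10·τ' ≈ -6.3607 ∉ [-1.5, -0.7) ⇒ out
candidate 5: (m,n)=(-2,-8) → π∥ = -2-8·τ ≈ -35.8885, π⊥ = -2-8·τ' ≈ -0.1115 ∉ [-1.5, -0.7) ⇒ out
candidate 6: (m,n)=(-1,0) → π∥ = -1+0·τ ≈ -1.0000, π⊥ = -1+0·τ' ≈ -1.0000 ∈ [-1.5, -0.7) ⇒ IN Λ
candidate 7: (m,n)=(1,8) → π∥ = 1+8·τ ≈ 34.8885, π⊥ = 1+8·τ' ≈ -0.8885 ∈ [-1.5, -0.7) ⇒ IN Λ
candidate 8: (m,n)=(1,-11) → π∥ = 1-11·τ ≈ -45.5967, π⊥ = 1-11·τ' ≈ 3.5967 ∉ [-1.5, -0.7) ⇒ out
candidate 9: (m,n)=(2,8) → π∥ = 2+8·τ ≈ 35.8885, π⊥ = 2+8·τ' ≈ 0.1115 ∉ [-1.5, -0.7) ⇒ out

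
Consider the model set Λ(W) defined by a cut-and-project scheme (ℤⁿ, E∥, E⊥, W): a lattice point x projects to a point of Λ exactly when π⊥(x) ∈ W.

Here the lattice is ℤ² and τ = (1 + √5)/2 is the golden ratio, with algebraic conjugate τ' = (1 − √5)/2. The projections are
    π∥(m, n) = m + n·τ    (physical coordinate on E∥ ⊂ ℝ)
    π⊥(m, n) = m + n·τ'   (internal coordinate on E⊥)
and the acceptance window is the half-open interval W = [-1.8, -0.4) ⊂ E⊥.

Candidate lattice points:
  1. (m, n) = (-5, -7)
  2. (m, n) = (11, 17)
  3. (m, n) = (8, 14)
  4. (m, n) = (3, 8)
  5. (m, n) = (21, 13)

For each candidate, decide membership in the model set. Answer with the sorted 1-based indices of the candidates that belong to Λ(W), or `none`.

1, 3

Compute τ' = (1−√5)/2 = -0.618034, so π⊥(m,n) = m -0.618034·n.
#1 (-5,-7): internal coord -5 + (-7)·τ' = -0.673762; -0.673762 ∈ [-1.8, -0.4) → IN Λ
#2 (11,17): internal coord 11 + (17)·τ' = +0.493422; +0.493422 ∉ [-1.8, -0.4) → out
#3 (8,14): internal coord 8 + (14)·τ' = -0.652476; -0.652476 ∈ [-1.8, -0.4) → IN Λ
#4 (3,8): internal coord 3 + (8)·τ' = -1.944272; -1.944272 ∉ [-1.8, -0.4) → out
#5 (21,13): internal coord 21 + (13)·τ' = +12.965558; +12.965558 ∉ [-1.8, -0.4) → out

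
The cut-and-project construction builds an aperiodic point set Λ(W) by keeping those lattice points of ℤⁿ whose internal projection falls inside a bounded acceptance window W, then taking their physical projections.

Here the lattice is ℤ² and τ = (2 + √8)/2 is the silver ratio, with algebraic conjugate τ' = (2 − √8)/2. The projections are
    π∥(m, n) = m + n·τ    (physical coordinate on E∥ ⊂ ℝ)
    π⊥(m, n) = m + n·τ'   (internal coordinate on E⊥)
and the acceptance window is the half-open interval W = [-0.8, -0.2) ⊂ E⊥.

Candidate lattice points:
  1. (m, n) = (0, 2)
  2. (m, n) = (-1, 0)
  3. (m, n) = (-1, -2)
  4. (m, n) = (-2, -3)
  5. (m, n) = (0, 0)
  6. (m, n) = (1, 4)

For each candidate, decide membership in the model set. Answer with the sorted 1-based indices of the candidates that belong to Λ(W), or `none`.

τ' = (2−√8)/2 ≈ -0.4142.
candidate 1: (m,n)=(0,2) → π∥ = 0+2·τ ≈ 4.8284, π⊥ = 0+2·τ' ≈ -0.8284 ∉ [-0.8, -0.2) ⇒ out
candidate 2: (m,n)=(-1,0) → π∥ = -1+0·τ ≈ -1.0000, π⊥ = -1+0·τ' ≈ -1.0000 ∉ [-0.8, -0.2) ⇒ out
candidate 3: (m,n)=(-1,-2) → π∥ = -1-2·τ ≈ -5.8284, π⊥ = -1-2·τ' ≈ -0.1716 ∉ [-0.8, -0.2) ⇒ out
candidate 4: (m,n)=(-2,-3) → π∥ = -2-3·τ ≈ -9.2426, π⊥ = -2-3·τ' ≈ -0.7574 ∈ [-0.8, -0.2) ⇒ IN Λ
candidate 5: (m,n)=(0,0) → π∥ = 0+0·τ ≈ 0.0000, π⊥ = 0+0·τ' ≈ 0.0000 ∉ [-0.8, -0.2) ⇒ out
candidate 6: (m,n)=(1,4) → π∥ = 1+4·τ ≈ 10.6569, π⊥ = 1+4·τ' ≈ -0.6569 ∈ [-0.8, -0.2) ⇒ IN Λ

4, 6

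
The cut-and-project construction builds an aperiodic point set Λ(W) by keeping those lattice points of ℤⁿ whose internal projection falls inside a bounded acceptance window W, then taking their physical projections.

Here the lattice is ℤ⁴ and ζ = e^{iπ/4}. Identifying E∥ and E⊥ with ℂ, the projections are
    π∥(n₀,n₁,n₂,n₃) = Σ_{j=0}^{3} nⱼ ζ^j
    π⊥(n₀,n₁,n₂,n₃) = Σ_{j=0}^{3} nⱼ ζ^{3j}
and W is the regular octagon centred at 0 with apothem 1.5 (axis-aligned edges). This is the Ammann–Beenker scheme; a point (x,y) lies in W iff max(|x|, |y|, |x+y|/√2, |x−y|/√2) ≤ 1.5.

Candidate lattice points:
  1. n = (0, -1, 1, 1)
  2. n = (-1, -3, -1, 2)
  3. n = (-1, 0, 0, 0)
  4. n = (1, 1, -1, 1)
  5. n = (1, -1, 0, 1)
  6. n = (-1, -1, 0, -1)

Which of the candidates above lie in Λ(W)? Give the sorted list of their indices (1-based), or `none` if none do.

Internal map: ζ^{3j} for j=0..3 gives (1,0), (−√2/2,√2/2), (0,−1), (√2/2,√2/2).
candidate 1: n = (0, -1, 1, 1) → π⊥ ≈ (+1.41421, -1.00000); max(|x|,|y|,|x±y|/√2) = 1.70711 > 1.5 ⇒ ∉ W
candidate 2: n = (-1, -3, -1, 2) → π⊥ ≈ (+2.53553, +0.29289); max(|x|,|y|,|x±y|/√2) = 2.53553 > 1.5 ⇒ ∉ W
candidate 3: n = (-1, 0, 0, 0) → π⊥ ≈ (-1.00000, +0.00000); max(|x|,|y|,|x±y|/√2) = 1.00000 ≤ 1.5 ⇒ ∈ W
candidate 4: n = (1, 1, -1, 1) → π⊥ ≈ (+1.00000, +2.41421); max(|x|,|y|,|x±y|/√2) = 2.41421 > 1.5 ⇒ ∉ W
candidate 5: n = (1, -1, 0, 1) → π⊥ ≈ (+2.41421, +0.00000); max(|x|,|y|,|x±y|/√2) = 2.41421 > 1.5 ⇒ ∉ W
candidate 6: n = (-1, -1, 0, -1) → π⊥ ≈ (-1.00000, -1.41421); max(|x|,|y|,|x±y|/√2) = 1.70711 > 1.5 ⇒ ∉ W

3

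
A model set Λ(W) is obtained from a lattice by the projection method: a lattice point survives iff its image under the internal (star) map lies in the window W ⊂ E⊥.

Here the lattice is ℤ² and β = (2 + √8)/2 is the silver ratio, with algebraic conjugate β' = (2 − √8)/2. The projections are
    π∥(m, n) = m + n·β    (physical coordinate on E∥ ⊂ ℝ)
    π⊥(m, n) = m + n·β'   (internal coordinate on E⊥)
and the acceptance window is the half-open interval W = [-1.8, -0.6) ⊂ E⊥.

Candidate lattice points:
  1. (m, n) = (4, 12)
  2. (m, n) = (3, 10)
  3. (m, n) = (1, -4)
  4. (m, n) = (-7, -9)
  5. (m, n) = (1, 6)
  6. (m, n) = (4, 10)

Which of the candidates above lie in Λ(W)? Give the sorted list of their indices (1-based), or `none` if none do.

β' = (2−√8)/2 ≈ -0.414214.
candidate 1: (m,n)=(4,12) → π∥ = 4+12·β ≈ 32.970563, π⊥ = 4+12·β' ≈ -0.970563 ∈ [-1.8, -0.6) ⇒ IN Λ
candidate 2: (m,n)=(3,10) → π∥ = 3+10·β ≈ 27.142136, π⊥ = 3+10·β' ≈ -1.142136 ∈ [-1.8, -0.6) ⇒ IN Λ
candidate 3: (m,n)=(1,-4) → π∥ = 1-4·β ≈ -8.656854, π⊥ = 1-4·β' ≈ 2.656854 ∉ [-1.8, -0.6) ⇒ out
candidate 4: (m,n)=(-7,-9) → π∥ = -7-9·β ≈ -28.727922, π⊥ = -7-9·β' ≈ -3.272078 ∉ [-1.8, -0.6) ⇒ out
candidate 5: (m,n)=(1,6) → π∥ = 1+6·β ≈ 15.485281, π⊥ = 1+6·β' ≈ -1.485281 ∈ [-1.8, -0.6) ⇒ IN Λ
candidate 6: (m,n)=(4,10) → π∥ = 4+10·β ≈ 28.142136, π⊥ = 4+10·β' ≈ -0.142136 ∉ [-1.8, -0.6) ⇒ out

1, 2, 5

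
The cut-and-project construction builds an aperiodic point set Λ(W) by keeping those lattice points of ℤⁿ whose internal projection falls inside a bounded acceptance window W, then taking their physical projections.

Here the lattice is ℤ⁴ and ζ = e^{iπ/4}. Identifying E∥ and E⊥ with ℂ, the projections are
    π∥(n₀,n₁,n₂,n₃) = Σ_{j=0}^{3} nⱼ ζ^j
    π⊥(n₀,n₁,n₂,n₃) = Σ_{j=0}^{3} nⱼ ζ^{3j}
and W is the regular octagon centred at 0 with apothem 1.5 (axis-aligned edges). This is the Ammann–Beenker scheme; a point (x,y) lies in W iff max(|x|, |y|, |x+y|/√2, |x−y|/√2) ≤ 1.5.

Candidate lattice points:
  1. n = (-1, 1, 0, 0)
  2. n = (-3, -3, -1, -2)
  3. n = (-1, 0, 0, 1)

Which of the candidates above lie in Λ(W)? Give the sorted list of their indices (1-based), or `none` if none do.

π⊥(n) = n₀ + n₁ζ³ + n₂ζ⁶ + n₃ζ⁹ where ζ = e^{iπ/4}.
#1 (-1, 1, 0, 0): internal (-1.7071, 0.7071); octagon support 1.7071 vs apothem 1.5 → ∉ W
#2 (-3, -3, -1, -2): internal (-2.2929, -2.5355); octagon support 3.4142 vs apothem 1.5 → ∉ W
#3 (-1, 0, 0, 1): internal (-0.2929, 0.7071); octagon support 0.7071 vs apothem 1.5 → ∈ W

3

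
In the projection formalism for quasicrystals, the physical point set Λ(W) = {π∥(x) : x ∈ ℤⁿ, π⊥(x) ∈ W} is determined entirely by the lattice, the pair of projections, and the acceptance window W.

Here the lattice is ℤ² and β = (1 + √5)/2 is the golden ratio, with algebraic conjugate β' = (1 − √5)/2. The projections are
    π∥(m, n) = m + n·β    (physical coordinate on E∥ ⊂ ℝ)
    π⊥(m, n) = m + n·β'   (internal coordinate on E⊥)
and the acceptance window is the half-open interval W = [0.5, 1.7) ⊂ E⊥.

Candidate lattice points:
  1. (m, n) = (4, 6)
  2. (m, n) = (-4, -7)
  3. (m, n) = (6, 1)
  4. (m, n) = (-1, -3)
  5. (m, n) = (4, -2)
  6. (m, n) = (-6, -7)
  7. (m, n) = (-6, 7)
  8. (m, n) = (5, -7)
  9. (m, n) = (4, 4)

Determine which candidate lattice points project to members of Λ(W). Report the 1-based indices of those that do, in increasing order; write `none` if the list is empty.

Compute β' = (1−√5)/2 = -0.6180, so π⊥(m,n) = m -0.6180·n.
#1 (4,6): internal coord 4 + (6)·β' = +0.2918; +0.2918 ∉ [0.5, 1.7) → out
#2 (-4,-7): internal coord -4 + (-7)·β' = +0.3262; +0.3262 ∉ [0.5, 1.7) → out
#3 (6,1): internal coord 6 + (1)·β' = +5.3820; +5.3820 ∉ [0.5, 1.7) → out
#4 (-1,-3): internal coord -1 + (-3)·β' = +0.8541; +0.8541 ∈ [0.5, 1.7) → IN Λ
#5 (4,-2): internal coord 4 + (-2)·β' = +5.2361; +5.2361 ∉ [0.5, 1.7) → out
#6 (-6,-7): internal coord -6 + (-7)·β' = -1.6738; -1.6738 ∉ [0.5, 1.7) → out
#7 (-6,7): internal coord -6 + (7)·β' = -10.3262; -10.3262 ∉ [0.5, 1.7) → out
#8 (5,-7): internal coord 5 + (-7)·β' = +9.3262; +9.3262 ∉ [0.5, 1.7) → out
#9 (4,4): internal coord 4 + (4)·β' = +1.5279; +1.5279 ∈ [0.5, 1.7) → IN Λ

4, 9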